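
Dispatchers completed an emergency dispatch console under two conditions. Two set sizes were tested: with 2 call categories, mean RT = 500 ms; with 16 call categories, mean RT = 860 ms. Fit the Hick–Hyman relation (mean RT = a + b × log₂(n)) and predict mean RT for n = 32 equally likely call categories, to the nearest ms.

Solve the two-equation system in a and b:
  b = (860 − 500) / (log₂ 16 − log₂ 2) = 360 / (4 − 1) = 120 ms/bit
  a = 500 − 120 × 1 = 380 ms
Then RT(32) = 380 + 120 × log₂ 32 = 380 + 120 × 5 ≈ 980.000 ms.

980 ms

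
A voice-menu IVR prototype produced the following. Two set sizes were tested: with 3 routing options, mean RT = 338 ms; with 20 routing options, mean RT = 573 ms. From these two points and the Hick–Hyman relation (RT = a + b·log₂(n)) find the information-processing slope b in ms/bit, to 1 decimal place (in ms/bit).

Slope: b = (573 − 338) / (log₂ 20 − log₂ 3) = 235/2.7370 = 85.862 ms/bit.

85.9 ms/bit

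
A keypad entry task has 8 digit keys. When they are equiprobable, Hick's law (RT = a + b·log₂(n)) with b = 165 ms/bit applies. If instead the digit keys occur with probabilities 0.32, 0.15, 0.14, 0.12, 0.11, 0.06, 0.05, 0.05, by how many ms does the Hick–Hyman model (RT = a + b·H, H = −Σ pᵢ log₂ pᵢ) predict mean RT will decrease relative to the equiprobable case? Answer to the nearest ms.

45 ms

The RT saving is b·ΔH. Equiprobable H₀ = log₂(8) = 3.0000 bits; with the given probabilities H = 2.7268 bits.
b·(H₀ − H) = 165 × (3.0000 − 2.7268) = 45.08 ms.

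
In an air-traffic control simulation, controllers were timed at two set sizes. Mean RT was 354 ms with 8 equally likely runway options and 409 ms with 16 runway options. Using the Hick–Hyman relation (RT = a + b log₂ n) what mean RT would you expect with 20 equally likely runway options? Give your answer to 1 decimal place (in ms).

426.7 ms

RT is linear in log₂ n, so two points fix the line:
  b = (409 − 354) / (log₂ 16 − log₂ 8) = 55 / (4 − 3) = 55.000 ms/bit
  a = 354 − 55.000 × 3 = 189.000 ms
Then RT(20) = 189.000 + 55.000 × log₂ 20 = 189.000 + 55.000 × 4.3219 ≈ 426.706 ms.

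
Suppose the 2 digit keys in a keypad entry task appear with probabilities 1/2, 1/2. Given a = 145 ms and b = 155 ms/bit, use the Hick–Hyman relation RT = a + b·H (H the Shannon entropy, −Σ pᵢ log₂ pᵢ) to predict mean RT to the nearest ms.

Each term −pᵢ log₂ pᵢ: 0.5·1 + 0.5·1; summed, H = 1.000 bits.
Mean RT = a + bH = 145 + 155·1.000 = 300.00 ms.

300 ms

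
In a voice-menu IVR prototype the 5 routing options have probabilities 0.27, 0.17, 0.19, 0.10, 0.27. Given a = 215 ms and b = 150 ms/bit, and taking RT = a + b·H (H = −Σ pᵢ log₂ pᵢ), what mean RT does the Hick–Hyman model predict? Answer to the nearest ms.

H = 0.27·log₂(1/0.27) + 0.17·log₂(1/0.17) + 0.19·log₂(1/0.19) + 0.10·log₂(1/0.10) + 0.27·log₂(1/0.27) = 2.2420 bits.
RT = 215 + 150 × 2.2420 = 551.31 ms.

551 ms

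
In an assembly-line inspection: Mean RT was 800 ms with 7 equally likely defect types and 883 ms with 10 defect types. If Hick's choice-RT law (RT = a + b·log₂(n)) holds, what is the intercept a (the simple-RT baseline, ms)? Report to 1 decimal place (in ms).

347.2 ms

Slope: b = (883 − 800) / (log₂ 10 − log₂ 7) = 83/0.5146 = 161.299 ms/bit.
a = RT₁ − b·log₂ n₁ = 800 − 161.299 × 2.8074 = 347.177 ms.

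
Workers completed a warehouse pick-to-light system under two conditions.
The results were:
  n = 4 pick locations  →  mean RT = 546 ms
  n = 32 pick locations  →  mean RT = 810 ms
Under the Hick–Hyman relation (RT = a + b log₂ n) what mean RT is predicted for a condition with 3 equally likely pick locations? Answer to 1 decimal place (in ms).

Fit slope and intercept:
  b = (810 − 546) / (log₂ 32 − log₂ 4) = 264 / (5 − 2) = 88.000 ms/bit
  a = 546 − 88.000 × 2 = 370.000 ms
Then RT(3) = 370.000 + 88.000 × log₂ 3 = 370.000 + 88.000 × 1.5850 ≈ 509.477 ms.

509.5 ms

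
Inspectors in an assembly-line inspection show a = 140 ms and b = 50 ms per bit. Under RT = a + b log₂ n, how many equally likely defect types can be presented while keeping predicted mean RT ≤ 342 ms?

16

50·log₂ n ≤ 342 − 140 = 202, giving log₂ n ≤ 4.0400 and n ≤ 16.450. The largest whole number is 16.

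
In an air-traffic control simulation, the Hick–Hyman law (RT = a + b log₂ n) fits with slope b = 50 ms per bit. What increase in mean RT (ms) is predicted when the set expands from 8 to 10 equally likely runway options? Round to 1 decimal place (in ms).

16.1 ms

Only the slope matters, since a is common to both: ΔRT = b·log₂(n₂/n₁).
log₂(10) − log₂(8) = 3.3219 − 3 = 0.3219.
ΔRT = 50 × 0.3219 = 16.096 ms.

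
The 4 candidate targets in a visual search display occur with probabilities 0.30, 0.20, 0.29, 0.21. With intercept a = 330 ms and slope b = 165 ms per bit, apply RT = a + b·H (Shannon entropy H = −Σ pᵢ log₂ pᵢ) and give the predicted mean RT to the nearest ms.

656 ms

H = 0.30·log₂(1/0.30) + 0.20·log₂(1/0.20) + 0.29·log₂(1/0.29) + 0.21·log₂(1/0.21) = 1.9762 bits.
RT = 330 + 165 × 1.9762 = 656.07 ms.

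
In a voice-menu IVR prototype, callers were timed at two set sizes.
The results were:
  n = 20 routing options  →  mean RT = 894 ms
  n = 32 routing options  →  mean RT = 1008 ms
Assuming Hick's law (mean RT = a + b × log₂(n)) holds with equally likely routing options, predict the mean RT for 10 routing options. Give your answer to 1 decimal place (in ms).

725.9 ms

Fit slope and intercept:
  b = (1008 − 894) / (log₂ 32 − log₂ 20) = 114 / (5 − 4.3219) = 168.124 ms/bit
  a = 894 − 168.124 × 4.3219 = 167.381 ms
Then RT(10) = 167.381 + 168.124 × log₂ 10 = 167.381 + 168.124 × 3.3219 ≈ 725.876 ms.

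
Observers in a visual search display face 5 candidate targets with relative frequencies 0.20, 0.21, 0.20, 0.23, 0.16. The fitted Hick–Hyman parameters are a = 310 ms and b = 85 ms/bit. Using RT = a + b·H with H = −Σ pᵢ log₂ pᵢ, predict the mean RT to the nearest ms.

507 ms

H = 0.20·log₂(1/0.20) + 0.21·log₂(1/0.21) + 0.20·log₂(1/0.20) + 0.23·log₂(1/0.23) + 0.16·log₂(1/0.16) = 2.3123 bits.
RT = 310 + 85 × 2.3123 = 506.54 ms.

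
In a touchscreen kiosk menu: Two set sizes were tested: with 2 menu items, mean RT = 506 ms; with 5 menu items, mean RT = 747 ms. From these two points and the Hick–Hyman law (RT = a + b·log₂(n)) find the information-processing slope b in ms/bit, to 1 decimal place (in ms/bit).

b = (RT₂ − RT₁)/(log₂ n₂ − log₂ n₁) = (747 − 506)/(2.3219 − 1) = 182.309 ms/bit.

182.3 ms/bit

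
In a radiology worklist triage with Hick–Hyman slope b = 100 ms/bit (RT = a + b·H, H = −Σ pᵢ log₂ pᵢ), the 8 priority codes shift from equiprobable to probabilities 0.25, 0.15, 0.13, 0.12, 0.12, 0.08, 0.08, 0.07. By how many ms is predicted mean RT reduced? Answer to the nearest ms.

The RT saving is b·ΔH. Equiprobable H₀ = log₂(8) = 3.0000 bits; with the given probabilities H = 2.8789 bits.
b·(H₀ − H) = 100 × (3.0000 − 2.8789) = 12.11 ms.

12 ms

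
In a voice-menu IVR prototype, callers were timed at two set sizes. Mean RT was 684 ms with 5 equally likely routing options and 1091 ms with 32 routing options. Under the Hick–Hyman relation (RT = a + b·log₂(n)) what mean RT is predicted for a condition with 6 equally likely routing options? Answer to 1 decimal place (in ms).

724.0 ms

With log₂ n on the abscissa the relation is linear; from the two conditions:
  b = (1091 − 684) / (log₂ 32 − log₂ 5) = 407 / (5 − 2.3219) = 151.975 ms/bit
  a = 684 − 151.975 × 2.3219 = 331.125 ms
Then RT(6) = 331.125 + 151.975 × log₂ 6 = 331.125 + 151.975 × 2.5850 ≈ 723.975 ms.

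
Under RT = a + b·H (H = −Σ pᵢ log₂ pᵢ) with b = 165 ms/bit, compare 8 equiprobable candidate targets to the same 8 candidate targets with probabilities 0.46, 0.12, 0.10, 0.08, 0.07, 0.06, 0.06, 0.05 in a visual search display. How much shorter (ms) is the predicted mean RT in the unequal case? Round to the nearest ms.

86 ms

Equiprobable entropy H₀ = log₂ 8 = 3.0000 bits.
Skewed entropy H = −Σ pᵢ log₂ pᵢ = 2.4778 bits.
ΔRT = b·(H₀ − H) = 165 × 0.5222 = 86.16 ms.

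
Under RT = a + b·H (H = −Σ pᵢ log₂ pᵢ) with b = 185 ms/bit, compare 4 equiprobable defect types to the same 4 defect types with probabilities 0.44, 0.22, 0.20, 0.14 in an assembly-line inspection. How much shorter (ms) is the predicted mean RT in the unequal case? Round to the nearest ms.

25 ms

The RT saving is b·ΔH. Equiprobable H₀ = log₂(4) = 2.0000 bits; with the given probabilities H = 1.8632 bits.
b·(H₀ − H) = 185 × (2.0000 − 1.8632) = 25.31 ms.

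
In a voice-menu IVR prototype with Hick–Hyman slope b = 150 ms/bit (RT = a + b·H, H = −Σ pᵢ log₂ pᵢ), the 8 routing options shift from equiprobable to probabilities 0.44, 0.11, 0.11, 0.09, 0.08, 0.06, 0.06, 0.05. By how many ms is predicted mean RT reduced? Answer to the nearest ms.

71 ms

The RT saving is b·ΔH. Equiprobable H₀ = log₂(8) = 3.0000 bits; with the given probabilities H = 2.5290 bits.
b·(H₀ − H) = 150 × (3.0000 − 2.5290) = 70.64 ms.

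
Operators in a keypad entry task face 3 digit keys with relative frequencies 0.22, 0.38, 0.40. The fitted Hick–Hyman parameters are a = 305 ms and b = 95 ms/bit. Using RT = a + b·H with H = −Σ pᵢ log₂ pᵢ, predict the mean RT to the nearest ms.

451 ms

Entropy contributions −pᵢ log₂ pᵢ: 0.4806, 0.5305, 0.5288; sum H = 1.5398 bits.
RT = a + bH = 305 + 95·1.5398 = 451.28 ms.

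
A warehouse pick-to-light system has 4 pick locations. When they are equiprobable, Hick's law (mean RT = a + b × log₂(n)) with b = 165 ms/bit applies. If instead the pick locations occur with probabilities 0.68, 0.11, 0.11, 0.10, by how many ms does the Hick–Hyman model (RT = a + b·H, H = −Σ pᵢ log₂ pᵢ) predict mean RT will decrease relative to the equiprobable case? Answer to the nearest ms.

Equiprobable entropy H₀ = log₂ 4 = 2.0000 bits.
Skewed entropy H = −Σ pᵢ log₂ pᵢ = 1.4111 bits.
ΔRT = b·(H₀ − H) = 165 × 0.5889 = 97.17 ms.

97 ms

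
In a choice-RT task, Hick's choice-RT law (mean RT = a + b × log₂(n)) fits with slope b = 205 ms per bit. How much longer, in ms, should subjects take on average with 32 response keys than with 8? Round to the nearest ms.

410 ms

Only the slope matters, since a is common to both: ΔRT = b·log₂(n₂/n₁).
log₂(32) − log₂(8) = log₂(32/8) = log₂(4) = 2.
ΔRT = 205 × 2.0000 = 410.000 ms.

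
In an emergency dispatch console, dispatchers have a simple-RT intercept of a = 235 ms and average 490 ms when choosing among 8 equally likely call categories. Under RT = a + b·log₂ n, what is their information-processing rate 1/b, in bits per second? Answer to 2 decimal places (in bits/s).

11.76 bits/s

b = (490 − 235)/log₂ 8 = 255/3 = 85.000 ms per bit = 0.08500 s/bit; the reciprocal is 11.765 bits/s.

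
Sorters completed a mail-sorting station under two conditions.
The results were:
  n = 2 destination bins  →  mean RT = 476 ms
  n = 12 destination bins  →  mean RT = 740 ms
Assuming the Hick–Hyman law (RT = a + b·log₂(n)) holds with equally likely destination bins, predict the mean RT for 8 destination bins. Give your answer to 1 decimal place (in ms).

680.3 ms

With log₂ n on the abscissa the relation is linear; from the two conditions:
  b = (740 − 476) / (log₂ 12 − log₂ 2) = 264 / (3.5850 − 1) = 102.129 ms/bit
  a = 476 − 102.129 × 1 = 373.871 ms
Then RT(8) = 373.871 + 102.129 × log₂ 8 = 373.871 + 102.129 × 3 ≈ 680.258 ms.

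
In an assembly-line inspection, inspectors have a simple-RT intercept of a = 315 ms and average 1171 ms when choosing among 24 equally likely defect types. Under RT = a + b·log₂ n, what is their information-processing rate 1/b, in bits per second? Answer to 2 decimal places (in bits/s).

b = (1171 − 315)/log₂ 24 = 856/4.5850 = 186.697 ms per bit = 0.18670 s/bit; the reciprocal is 5.356 bits/s.

5.36 bits/s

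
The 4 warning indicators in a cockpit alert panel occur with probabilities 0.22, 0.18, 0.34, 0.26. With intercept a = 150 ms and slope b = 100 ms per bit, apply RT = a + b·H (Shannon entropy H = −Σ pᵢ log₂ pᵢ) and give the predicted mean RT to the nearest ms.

Entropy contributions −pᵢ log₂ pᵢ: 0.4806, 0.4453, 0.5292, 0.5053; sum H = 1.9603 bits.
RT = a + bH = 150 + 100·1.9603 = 346.03 ms.

346 ms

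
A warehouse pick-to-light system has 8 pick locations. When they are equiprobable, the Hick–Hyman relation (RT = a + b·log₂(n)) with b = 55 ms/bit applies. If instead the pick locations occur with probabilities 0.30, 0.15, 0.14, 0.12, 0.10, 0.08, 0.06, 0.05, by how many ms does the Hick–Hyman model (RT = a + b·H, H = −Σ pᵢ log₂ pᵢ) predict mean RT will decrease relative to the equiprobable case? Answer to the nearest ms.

The RT saving is b·ΔH. Equiprobable H₀ = log₂(8) = 3.0000 bits; with the given probabilities H = 2.7791 bits.
b·(H₀ − H) = 55 × (3.0000 − 2.7791) = 12.15 ms.

12 ms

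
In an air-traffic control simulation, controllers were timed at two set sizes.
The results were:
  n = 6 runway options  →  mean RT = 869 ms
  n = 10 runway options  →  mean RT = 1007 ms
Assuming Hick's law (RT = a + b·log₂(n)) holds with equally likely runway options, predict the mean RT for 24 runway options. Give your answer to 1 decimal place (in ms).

1243.5 ms

Solve the two-equation system in a and b:
  b = (1007 − 869) / (log₂ 10 − log₂ 6) = 138 / (3.3219 − 2.5850) = 187.254 ms/bit
  a = 869 − 187.254 × 2.5850 = 384.955 ms
Then RT(24) = 384.955 + 187.254 × log₂ 24 = 384.955 + 187.254 × 4.5850 ≈ 1243.509 ms.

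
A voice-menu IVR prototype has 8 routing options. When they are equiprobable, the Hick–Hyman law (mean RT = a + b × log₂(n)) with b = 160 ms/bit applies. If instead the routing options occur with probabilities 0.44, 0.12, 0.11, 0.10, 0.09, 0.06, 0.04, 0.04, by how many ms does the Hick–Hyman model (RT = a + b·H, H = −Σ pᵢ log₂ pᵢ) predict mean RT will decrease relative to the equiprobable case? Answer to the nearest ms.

The RT saving is b·ΔH. Equiprobable H₀ = log₂(8) = 3.0000 bits; with the given probabilities H = 2.4984 bits.
b·(H₀ − H) = 160 × (3.0000 − 2.4984) = 80.26 ms.

80 ms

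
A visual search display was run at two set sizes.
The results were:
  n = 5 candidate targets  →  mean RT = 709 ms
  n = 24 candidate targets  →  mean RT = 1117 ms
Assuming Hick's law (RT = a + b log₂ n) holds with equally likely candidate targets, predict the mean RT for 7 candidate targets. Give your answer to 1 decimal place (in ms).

796.5 ms

Fit slope and intercept:
  b = (1117 − 709) / (log₂ 24 − log₂ 5) = 408 / (4.5850 − 2.3219) = 180.289 ms/bit
  a = 709 − 180.289 × 2.3219 = 290.382 ms
Then RT(7) = 290.382 + 180.289 × log₂ 7 = 290.382 + 180.289 × 2.8074 ≈ 796.517 ms.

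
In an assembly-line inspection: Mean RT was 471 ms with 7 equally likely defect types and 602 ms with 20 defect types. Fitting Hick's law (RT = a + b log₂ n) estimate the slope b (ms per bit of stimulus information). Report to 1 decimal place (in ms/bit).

86.5 ms/bit

Slope: b = (602 − 471) / (log₂ 20 − log₂ 7) = 131/1.5146 = 86.493 ms/bit.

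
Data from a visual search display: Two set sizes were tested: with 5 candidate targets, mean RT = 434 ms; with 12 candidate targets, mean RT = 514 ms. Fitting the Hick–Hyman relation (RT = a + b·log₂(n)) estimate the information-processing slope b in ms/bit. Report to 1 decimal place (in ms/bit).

The slope on a log₂ axis is (514 − 434) / (3.5850 − 2.3219) = 63.340 ms/bit.

63.3 ms/bit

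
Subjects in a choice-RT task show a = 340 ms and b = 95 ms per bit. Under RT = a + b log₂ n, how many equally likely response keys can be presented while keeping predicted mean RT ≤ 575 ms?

5

Set 340 + 95·log₂ n ≤ 575 → log₂ n ≤ (575 − 340)/95 = 2.4737.
So n ≤ 2^2.4737 = 5.555; the largest integer n is 5.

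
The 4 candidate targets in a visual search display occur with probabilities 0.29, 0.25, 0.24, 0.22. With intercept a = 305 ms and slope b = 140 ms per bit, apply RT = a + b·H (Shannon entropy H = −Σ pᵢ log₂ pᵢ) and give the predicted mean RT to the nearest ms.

584 ms

Entropy contributions −pᵢ log₂ pᵢ: 0.5179, 0.5000, 0.4941, 0.4806; sum H = 1.9926 bits.
RT = a + bH = 305 + 140·1.9926 = 583.97 ms.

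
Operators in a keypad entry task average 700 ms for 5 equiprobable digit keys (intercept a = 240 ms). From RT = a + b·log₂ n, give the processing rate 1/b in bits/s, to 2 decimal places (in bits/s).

5.05 bits/s

b = (700 − 240)/log₂ 5 = 460/2.3219 = 198.111 ms per bit = 0.19811 s/bit; the reciprocal is 5.048 bits/s.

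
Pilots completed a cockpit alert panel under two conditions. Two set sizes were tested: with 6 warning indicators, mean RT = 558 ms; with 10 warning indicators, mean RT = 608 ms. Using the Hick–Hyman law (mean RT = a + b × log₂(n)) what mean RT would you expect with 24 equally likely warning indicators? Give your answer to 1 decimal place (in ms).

693.7 ms

Fit slope and intercept:
  b = (608 − 558) / (log₂ 10 − log₂ 6) = 50 / (3.3219 − 2.5850) = 67.846 ms/bit
  a = 558 − 67.846 × 2.5850 = 382.621 ms
Then RT(24) = 382.621 + 67.846 × log₂ 24 = 382.621 + 67.846 × 4.5850 ≈ 693.692 ms.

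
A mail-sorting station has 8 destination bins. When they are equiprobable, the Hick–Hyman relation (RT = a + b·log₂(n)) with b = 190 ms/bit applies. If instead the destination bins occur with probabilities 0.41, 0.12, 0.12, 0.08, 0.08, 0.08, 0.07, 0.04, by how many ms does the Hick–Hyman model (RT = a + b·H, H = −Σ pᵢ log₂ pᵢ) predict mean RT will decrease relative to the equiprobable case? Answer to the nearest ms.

The RT saving is b·ΔH. Equiprobable H₀ = log₂(8) = 3.0000 bits; with the given probabilities H = 2.5904 bits.
b·(H₀ − H) = 190 × (3.0000 − 2.5904) = 77.83 ms.

78 ms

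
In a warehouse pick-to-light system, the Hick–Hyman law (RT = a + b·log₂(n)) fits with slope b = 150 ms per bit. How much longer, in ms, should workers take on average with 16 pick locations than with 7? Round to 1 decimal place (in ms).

The intercept a cancels: ΔRT = b·(log₂ n₂ − log₂ n₁) = b·log₂(n₂/n₁).
log₂(16) − log₂(7) = 4 − 2.8074 = 1.1926.
ΔRT = 150 × 1.1926 = 178.897 ms.

178.9 ms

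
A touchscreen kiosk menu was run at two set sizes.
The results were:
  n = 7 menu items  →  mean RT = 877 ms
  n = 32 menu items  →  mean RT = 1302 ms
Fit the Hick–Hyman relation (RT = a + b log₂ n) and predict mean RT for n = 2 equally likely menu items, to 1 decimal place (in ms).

526.7 ms

Fit slope and intercept:
  b = (1302 − 877) / (log₂ 32 − log₂ 7) = 425 / (5 − 2.8074) = 193.830 ms/bit
  a = 877 − 193.830 × 2.8074 = 332.851 ms
Then RT(2) = 332.851 + 193.830 × log₂ 2 = 332.851 + 193.830 × 1 ≈ 526.681 ms.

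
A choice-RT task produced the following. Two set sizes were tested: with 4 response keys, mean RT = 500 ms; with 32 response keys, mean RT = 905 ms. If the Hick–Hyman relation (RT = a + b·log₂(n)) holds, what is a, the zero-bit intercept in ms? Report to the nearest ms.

b = (RT₂ − RT₁)/(log₂ n₂ − log₂ n₁) = (905 − 500)/(5 − 2) = 135 ms/bit.
a = RT₁ − b·log₂ n₁ = 500 − 135 × 2 = 230.000 ms.

230 ms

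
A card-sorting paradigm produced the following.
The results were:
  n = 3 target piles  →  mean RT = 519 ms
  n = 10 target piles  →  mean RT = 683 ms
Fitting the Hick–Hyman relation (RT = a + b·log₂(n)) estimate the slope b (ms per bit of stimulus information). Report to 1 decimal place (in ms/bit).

The slope on a log₂ axis is (683 − 519) / (3.3219 − 1.5850) = 94.418 ms/bit.

94.4 ms/bit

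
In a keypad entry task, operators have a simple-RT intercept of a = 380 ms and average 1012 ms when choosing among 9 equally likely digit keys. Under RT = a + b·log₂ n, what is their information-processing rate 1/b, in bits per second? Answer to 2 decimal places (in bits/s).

5.02 bits/s

b = (1012 − 380)/log₂ 9 = 632/3.1699 = 199.374 ms per bit = 0.19937 s/bit; the reciprocal is 5.016 bits/s.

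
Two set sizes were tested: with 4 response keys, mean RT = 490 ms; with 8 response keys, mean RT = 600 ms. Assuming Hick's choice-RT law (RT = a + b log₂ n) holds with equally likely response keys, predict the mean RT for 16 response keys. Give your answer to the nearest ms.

710 ms

Fit slope and intercept:
  b = (600 − 490) / (log₂ 8 − log₂ 4) = 110 / (3 − 2) = 110 ms/bit
  a = 490 − 110 × 2 = 270 ms
Then RT(16) = 270 + 110 × log₂ 16 = 270 + 110 × 4 ≈ 710.000 ms.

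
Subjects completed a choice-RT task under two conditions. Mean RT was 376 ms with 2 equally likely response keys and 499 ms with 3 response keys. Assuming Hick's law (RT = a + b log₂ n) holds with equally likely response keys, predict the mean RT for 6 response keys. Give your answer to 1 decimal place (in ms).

709.3 ms

Fit slope and intercept:
  b = (499 − 376) / (log₂ 3 − log₂ 2) = 123 / (1.5850 − 1) = 210.270 ms/bit
  a = 376 − 210.270 × 1 = 165.730 ms
Then RT(6) = 165.730 + 210.270 × log₂ 6 = 165.730 + 210.270 × 2.5850 ≈ 709.270 ms.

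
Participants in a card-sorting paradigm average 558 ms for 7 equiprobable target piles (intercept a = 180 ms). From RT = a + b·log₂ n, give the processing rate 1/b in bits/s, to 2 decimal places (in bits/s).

Choice component = 558 − 180 = 378 ms over log₂(7) = 2.8074 bits.
b = 378 / 2.8074 = 134.646 ms/bit, so 1/b = 7.427 bits/s.

7.43 bits/s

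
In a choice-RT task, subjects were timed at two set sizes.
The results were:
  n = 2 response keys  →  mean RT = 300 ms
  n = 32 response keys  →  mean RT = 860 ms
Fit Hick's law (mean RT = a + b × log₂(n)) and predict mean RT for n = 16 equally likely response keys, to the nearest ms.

720 ms

Fit slope and intercept:
  b = (860 − 300) / (log₂ 32 − log₂ 2) = 560 / (5 − 1) = 140 ms/bit
  a = 300 − 140 × 1 = 160 ms
Then RT(16) = 160 + 140 × log₂ 16 = 160 + 140 × 4 ≈ 720.000 ms.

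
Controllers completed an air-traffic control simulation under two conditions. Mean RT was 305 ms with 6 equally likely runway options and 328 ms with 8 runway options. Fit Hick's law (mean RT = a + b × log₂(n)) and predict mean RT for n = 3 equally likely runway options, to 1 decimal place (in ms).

RT is linear in log₂ n, so two points fix the line:
  b = (328 − 305) / (log₂ 8 − log₂ 6) = 23 / (3 − 2.5850) = 55.417 ms/bit
  a = 305 − 55.417 × 2.5850 = 161.750 ms
Then RT(3) = 161.750 + 55.417 × log₂ 3 = 161.750 + 55.417 × 1.5850 ≈ 249.583 ms.

249.6 ms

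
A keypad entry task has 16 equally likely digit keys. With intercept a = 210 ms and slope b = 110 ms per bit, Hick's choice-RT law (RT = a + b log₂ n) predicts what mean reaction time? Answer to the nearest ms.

650 ms

log₂(16) = 4 bits, so RT = 210 + 110 × 4 ≈ 650.000 ms.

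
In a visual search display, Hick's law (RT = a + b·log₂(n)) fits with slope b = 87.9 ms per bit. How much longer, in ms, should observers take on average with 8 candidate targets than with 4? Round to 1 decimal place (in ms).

87.9 ms

ΔRT = (a + b log₂ n₂) − (a + b log₂ n₁) = b·(log₂ n₂ − log₂ n₁).
log₂(8) − log₂(4) = log₂(8/4) = log₂(2) = 1.
ΔRT = 87.9 × 1.0000 = 87.900 ms.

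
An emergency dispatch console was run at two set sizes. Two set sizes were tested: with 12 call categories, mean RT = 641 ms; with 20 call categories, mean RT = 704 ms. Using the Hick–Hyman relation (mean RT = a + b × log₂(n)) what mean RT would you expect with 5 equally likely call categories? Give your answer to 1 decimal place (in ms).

RT is linear in log₂ n, so two points fix the line:
  b = (704 − 641) / (log₂ 20 − log₂ 12) = 63 / (4.3219 − 3.5850) = 85.486 ms/bit
  a = 641 − 85.486 × 3.5850 = 334.537 ms
Then RT(5) = 334.537 + 85.486 × log₂ 5 = 334.537 + 85.486 × 2.3219 ≈ 533.029 ms.

533.0 ms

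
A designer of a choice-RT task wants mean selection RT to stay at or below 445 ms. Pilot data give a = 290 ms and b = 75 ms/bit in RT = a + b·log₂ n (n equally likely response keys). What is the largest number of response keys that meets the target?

4

Information budget: (445 − 290)/75 = 2.0667 bits, so n ≤ 2^2.0667 = 4.189 → at most 4.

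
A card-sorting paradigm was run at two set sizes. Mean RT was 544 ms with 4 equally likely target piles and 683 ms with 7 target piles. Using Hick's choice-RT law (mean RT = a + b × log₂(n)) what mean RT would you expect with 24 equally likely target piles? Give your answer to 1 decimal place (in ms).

989.0 ms

With log₂ n on the abscissa the relation is linear; from the two conditions:
  b = (683 − 544) / (log₂ 7 − log₂ 4) = 139 / (2.8074 − 2) = 172.167 ms/bit
  a = 544 − 172.167 × 2 = 199.666 ms
Then RT(24) = 199.666 + 172.167 × log₂ 24 = 199.666 + 172.167 × 4.5850 ≈ 989.046 ms.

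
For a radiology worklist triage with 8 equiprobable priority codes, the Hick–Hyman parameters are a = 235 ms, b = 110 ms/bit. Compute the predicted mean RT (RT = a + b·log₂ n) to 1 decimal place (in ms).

log₂(8) = 3 bits, so RT = 235 + 110 × 3 ≈ 565.000 ms.

565.0 ms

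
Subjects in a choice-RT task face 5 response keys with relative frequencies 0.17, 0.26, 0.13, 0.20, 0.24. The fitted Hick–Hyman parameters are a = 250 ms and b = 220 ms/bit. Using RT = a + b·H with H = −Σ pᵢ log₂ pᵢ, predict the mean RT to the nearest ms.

Entropy contributions −pᵢ log₂ pᵢ: 0.4346, 0.5053, 0.3826, 0.4644, 0.4941; sum H = 2.2810 bits.
RT = a + bH = 250 + 220·2.2810 = 751.83 ms.

752 ms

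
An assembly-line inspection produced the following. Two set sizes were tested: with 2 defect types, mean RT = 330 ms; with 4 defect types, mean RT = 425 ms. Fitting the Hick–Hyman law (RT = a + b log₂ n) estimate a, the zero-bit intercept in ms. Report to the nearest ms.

Slope: b = (425 − 330) / (log₂ 4 − log₂ 2) = 95/1.0000 = 95 ms/bit.
a = RT₁ − b·log₂ n₁ = 330 − 95 × 1 = 235.000 ms.

235 ms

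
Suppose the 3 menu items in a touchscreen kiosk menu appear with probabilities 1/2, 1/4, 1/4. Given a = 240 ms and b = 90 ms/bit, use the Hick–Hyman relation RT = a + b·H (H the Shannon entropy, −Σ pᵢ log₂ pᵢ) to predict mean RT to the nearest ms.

375 ms

H = −Σ pᵢ log₂ pᵢ = 0.5·1 + 0.25·2 + 0.25·2 = 1.500 bits.
RT = 240 + 90 × 1.500 = 375.00 ms.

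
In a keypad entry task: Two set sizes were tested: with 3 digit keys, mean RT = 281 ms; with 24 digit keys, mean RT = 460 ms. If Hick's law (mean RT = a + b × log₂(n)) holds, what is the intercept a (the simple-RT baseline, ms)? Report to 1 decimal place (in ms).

Slope: b = (460 − 281) / (log₂ 24 − log₂ 3) = 179/3.0000 = 59.667 ms/bit.
Intercept: a = 281 − 59.667·log₂(3) = 186.431 ms.

186.4 ms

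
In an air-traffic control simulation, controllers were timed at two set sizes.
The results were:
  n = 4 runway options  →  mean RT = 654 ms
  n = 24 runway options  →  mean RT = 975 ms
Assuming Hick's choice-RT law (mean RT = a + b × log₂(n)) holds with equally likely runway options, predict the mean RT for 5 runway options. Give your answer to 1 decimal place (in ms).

694.0 ms

Solve the two-equation system in a and b:
  b = (975 − 654) / (log₂ 24 − log₂ 4) = 321 / (4.5850 − 2) = 124.180 ms/bit
  a = 654 − 124.180 × 2 = 405.640 ms
Then RT(5) = 405.640 + 124.180 × log₂ 5 = 405.640 + 124.180 × 2.3219 ≈ 693.977 ms.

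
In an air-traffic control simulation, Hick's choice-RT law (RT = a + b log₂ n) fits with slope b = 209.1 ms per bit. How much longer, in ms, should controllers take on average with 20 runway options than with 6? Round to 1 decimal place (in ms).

Only the slope matters, since a is common to both: ΔRT = b·log₂(n₂/n₁).
log₂(20) − log₂(6) = 4.3219 − 2.5850 = 1.7370.
ΔRT = 209.1 × 1.7370 = 363.200 ms.

363.2 ms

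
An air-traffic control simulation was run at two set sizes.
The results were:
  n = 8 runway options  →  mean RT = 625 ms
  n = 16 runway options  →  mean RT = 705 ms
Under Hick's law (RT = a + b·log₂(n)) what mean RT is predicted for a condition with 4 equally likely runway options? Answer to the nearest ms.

545 ms

RT is linear in log₂ n, so two points fix the line:
  b = (705 − 625) / (log₂ 16 − log₂ 8) = 80 / (4 − 3) = 80 ms/bit
  a = 625 − 80 × 3 = 385 ms
Then RT(4) = 385 + 80 × log₂ 4 = 385 + 80 × 2 ≈ 545.000 ms.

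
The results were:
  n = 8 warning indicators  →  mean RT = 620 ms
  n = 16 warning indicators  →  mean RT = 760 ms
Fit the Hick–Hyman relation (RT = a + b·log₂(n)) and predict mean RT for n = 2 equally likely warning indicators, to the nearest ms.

340 ms

Solve the two-equation system in a and b:
  b = (760 − 620) / (log₂ 16 − log₂ 8) = 140 / (4 − 3) = 140 ms/bit
  a = 620 − 140 × 3 = 200 ms
Then RT(2) = 200 + 140 × log₂ 2 = 200 + 140 × 1 ≈ 340.000 ms.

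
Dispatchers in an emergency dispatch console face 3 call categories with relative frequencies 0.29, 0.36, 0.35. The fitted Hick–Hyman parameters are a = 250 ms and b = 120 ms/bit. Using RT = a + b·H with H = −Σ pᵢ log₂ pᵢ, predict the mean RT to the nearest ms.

Entropy contributions −pᵢ log₂ pᵢ: 0.5179, 0.5306, 0.5301; sum H = 1.5786 bits.
RT = a + bH = 250 + 120·1.5786 = 439.43 ms.

439 ms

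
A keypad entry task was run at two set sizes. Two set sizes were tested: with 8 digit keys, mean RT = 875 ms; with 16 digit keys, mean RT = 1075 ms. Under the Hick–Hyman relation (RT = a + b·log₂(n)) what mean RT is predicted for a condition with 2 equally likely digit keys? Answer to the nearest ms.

475 ms

Fit slope and intercept:
  b = (1075 − 875) / (log₂ 16 − log₂ 8) = 200 / (4 − 3) = 200 ms/bit
  a = 875 − 200 × 3 = 275 ms
Then RT(2) = 275 + 200 × log₂ 2 = 275 + 200 × 1 ≈ 475.000 ms.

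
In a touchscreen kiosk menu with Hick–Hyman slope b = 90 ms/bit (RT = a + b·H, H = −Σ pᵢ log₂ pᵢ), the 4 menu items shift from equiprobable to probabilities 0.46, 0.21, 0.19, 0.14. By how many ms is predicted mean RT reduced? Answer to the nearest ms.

14 ms

Equiprobable entropy H₀ = log₂ 4 = 2.0000 bits.
Skewed entropy H = −Σ pᵢ log₂ pᵢ = 1.8405 bits.
ΔRT = b·(H₀ − H) = 90 × 0.1595 = 14.36 ms.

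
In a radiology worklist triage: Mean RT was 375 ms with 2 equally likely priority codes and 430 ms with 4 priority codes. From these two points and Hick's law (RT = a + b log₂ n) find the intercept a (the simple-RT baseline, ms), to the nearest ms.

320 ms

Slope: b = (430 − 375) / (log₂ 4 − log₂ 2) = 55/1.0000 = 55 ms/bit.
Intercept: a = 375 − 55·log₂(2) = 320.000 ms.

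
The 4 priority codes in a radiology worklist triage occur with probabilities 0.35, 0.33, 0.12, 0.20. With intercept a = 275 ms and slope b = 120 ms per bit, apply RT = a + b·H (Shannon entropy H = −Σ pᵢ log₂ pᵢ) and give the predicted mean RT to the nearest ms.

502 ms

Entropy contributions −pᵢ log₂ pᵢ: 0.5301, 0.5278, 0.3671, 0.4644; sum H = 1.8894 bits.
RT = a + bH = 275 + 120·1.8894 = 501.73 ms.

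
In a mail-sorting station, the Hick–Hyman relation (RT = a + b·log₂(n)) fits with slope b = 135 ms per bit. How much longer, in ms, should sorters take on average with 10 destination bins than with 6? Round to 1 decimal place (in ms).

99.5 ms

Only the slope matters, since a is common to both: ΔRT = b·log₂(n₂/n₁).
log₂(10) − log₂(6) = 3.3219 − 2.5850 = 0.7370.
ΔRT = 135 × 0.7370 = 99.490 ms.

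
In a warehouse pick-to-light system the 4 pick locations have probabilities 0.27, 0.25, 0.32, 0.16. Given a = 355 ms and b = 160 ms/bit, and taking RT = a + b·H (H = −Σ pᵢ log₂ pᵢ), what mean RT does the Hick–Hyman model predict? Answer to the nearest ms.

H = 0.27·log₂(1/0.27) + 0.25·log₂(1/0.25) + 0.32·log₂(1/0.32) + 0.16·log₂(1/0.16) = 1.9591 bits.
RT = 355 + 160 × 1.9591 = 668.45 ms.

668 ms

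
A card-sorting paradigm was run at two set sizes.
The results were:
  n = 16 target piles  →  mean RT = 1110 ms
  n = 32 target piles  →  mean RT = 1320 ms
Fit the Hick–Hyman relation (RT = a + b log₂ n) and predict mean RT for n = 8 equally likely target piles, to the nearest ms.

Fit slope and intercept:
  b = (1320 − 1110) / (log₂ 32 − log₂ 16) = 210 / (5 − 4) = 210 ms/bit
  a = 1110 − 210 × 4 = 270 ms
Then RT(8) = 270 + 210 × log₂ 8 = 270 + 210 × 3 ≈ 900.000 ms.

900 ms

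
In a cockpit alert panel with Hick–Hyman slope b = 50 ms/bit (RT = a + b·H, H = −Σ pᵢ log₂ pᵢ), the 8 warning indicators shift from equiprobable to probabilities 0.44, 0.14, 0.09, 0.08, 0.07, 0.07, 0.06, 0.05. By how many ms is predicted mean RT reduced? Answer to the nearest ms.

Equiprobable entropy H₀ = log₂ 8 = 3.0000 bits.
Skewed entropy H = −Σ pᵢ log₂ pᵢ = 2.5192 bits.
ΔRT = b·(H₀ − H) = 50 × 0.4808 = 24.04 ms.

24 ms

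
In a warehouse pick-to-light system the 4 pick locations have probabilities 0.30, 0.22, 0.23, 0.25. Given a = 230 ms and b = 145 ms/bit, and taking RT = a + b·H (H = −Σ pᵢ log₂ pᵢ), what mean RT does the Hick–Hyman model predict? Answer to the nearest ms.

518 ms

H = 0.30·log₂(1/0.30) + 0.22·log₂(1/0.22) + 0.23·log₂(1/0.23) + 0.25·log₂(1/0.25) = 1.9893 bits.
RT = 230 + 145 × 1.9893 = 518.45 ms.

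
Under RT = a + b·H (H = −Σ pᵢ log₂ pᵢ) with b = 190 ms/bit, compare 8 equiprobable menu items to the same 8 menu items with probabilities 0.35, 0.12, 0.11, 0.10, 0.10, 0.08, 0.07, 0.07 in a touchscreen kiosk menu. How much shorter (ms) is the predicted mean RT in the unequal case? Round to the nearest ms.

Equiprobable entropy H₀ = log₂ 8 = 3.0000 bits.
Skewed entropy H = −Σ pᵢ log₂ pᵢ = 2.7405 bits.
ΔRT = b·(H₀ − H) = 190 × 0.2595 = 49.31 ms.

49 ms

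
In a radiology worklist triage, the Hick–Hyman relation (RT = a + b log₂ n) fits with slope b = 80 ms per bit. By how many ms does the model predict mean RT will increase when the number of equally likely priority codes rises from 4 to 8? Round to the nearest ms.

ΔRT = (a + b log₂ n₂) − (a + b log₂ n₁) = b·(log₂ n₂ − log₂ n₁).
log₂(8) − log₂(4) = log₂(8/4) = log₂(2) = 1.
ΔRT = 80 × 1.0000 = 80.000 ms.

80 ms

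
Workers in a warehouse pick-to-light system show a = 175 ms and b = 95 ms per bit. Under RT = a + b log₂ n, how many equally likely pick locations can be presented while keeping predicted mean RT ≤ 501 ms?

Information budget: (501 − 175)/95 = 3.4316 bits, so n ≤ 2^3.4316 = 10.790 → at most 10.

10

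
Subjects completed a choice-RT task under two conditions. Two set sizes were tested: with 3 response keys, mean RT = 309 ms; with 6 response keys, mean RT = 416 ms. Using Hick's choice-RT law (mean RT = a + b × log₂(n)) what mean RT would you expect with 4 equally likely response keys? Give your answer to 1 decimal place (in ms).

353.4 ms

RT is linear in log₂ n, so two points fix the line:
  b = (416 − 309) / (log₂ 6 − log₂ 3) = 107 / (2.5850 − 1.5850) = 107.000 ms/bit
  a = 309 − 107.000 × 1.5850 = 139.409 ms
Then RT(4) = 139.409 + 107.000 × log₂ 4 = 139.409 + 107.000 × 2 ≈ 353.409 ms.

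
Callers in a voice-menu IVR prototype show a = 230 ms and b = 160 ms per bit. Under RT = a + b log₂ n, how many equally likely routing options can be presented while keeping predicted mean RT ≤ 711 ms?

Set 230 + 160·log₂ n ≤ 711 → log₂ n ≤ (711 − 230)/160 = 3.0063.
So n ≤ 2^3.0063 = 8.035; the largest integer n is 8.

8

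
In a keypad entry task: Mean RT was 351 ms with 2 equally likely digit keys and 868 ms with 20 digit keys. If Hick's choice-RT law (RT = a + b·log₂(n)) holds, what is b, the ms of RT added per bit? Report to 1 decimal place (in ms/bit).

155.6 ms/bit

Slope: b = (868 − 351) / (log₂ 20 − log₂ 2) = 517/3.3219 = 155.633 ms/bit.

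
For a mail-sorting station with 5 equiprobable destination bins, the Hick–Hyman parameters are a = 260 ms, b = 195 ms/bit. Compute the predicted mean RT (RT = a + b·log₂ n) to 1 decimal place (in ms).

712.8 ms

log₂(5) = 2.3219 bits, so RT = 260 + 195 × 2.3219 ≈ 712.776 ms.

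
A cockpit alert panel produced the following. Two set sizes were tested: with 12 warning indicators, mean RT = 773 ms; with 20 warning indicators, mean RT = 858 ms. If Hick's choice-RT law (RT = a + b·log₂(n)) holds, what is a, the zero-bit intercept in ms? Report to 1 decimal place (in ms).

359.5 ms

b = (RT₂ − RT₁)/(log₂ n₂ − log₂ n₁) = (858 − 773)/(4.3219 − 3.5850) = 115.338 ms/bit.
Intercept: a = 773 − 115.338·log₂(12) = 359.518 ms.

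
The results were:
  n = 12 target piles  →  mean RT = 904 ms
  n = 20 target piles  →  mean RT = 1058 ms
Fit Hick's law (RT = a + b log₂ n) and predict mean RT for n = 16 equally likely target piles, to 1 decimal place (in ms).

990.7 ms

Fit slope and intercept:
  b = (1058 − 904) / (log₂ 20 − log₂ 12) = 154 / (4.3219 − 3.5850) = 208.965 ms/bit
  a = 904 − 208.965 × 3.5850 = 154.868 ms
Then RT(16) = 154.868 + 208.965 × log₂ 16 = 154.868 + 208.965 × 4 ≈ 990.728 ms.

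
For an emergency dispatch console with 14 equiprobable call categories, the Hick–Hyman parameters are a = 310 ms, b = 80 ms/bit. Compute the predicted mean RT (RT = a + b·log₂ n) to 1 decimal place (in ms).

log₂(14) = 3.8074 bits, so RT = 310 + 80 × 3.8074 ≈ 614.588 ms.

614.6 ms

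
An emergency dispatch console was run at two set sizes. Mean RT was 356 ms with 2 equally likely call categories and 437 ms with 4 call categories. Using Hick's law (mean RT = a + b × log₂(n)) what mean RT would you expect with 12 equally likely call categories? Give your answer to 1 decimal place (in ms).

With log₂ n on the abscissa the relation is linear; from the two conditions:
  b = (437 − 356) / (log₂ 4 − log₂ 2) = 81 / (2 − 1) = 81.000 ms/bit
  a = 356 − 81.000 × 1 = 275.000 ms
Then RT(12) = 275.000 + 81.000 × log₂ 12 = 275.000 + 81.000 × 3.5850 ≈ 565.382 ms.

565.4 ms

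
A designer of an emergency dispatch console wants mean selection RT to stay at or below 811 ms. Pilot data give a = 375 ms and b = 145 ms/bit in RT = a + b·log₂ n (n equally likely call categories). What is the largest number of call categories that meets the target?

145·log₂ n ≤ 811 − 375 = 436, giving log₂ n ≤ 3.0069 and n ≤ 8.038. The largest whole number is 8.

8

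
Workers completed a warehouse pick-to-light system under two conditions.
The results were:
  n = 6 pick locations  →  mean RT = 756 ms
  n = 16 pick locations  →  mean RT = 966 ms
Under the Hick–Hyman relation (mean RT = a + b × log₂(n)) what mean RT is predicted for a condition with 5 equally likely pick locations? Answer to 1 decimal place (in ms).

717.0 ms

Solve the two-equation system in a and b:
  b = (966 − 756) / (log₂ 16 − log₂ 6) = 210 / (4 − 2.5850) = 148.406 ms/bit
  a = 756 − 148.406 × 2.5850 = 372.376 ms
Then RT(5) = 372.376 + 148.406 × log₂ 5 = 372.376 + 148.406 × 2.3219 ≈ 716.964 ms.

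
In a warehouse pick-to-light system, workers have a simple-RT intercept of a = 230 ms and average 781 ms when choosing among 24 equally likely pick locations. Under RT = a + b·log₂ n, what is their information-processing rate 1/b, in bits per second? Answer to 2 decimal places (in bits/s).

8.32 bits/s

b = (781 − 230)/log₂ 24 = 551/4.5850 = 120.175 ms per bit = 0.12018 s/bit; the reciprocal is 8.321 bits/s.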